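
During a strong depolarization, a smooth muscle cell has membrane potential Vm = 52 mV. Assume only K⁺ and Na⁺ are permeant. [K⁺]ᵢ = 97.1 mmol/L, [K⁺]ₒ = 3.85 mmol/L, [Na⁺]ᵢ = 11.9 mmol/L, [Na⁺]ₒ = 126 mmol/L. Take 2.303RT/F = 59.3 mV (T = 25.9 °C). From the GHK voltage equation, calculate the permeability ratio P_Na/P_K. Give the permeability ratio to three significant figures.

20.0

Let α = P_Na/P_K. GHK: Vm = 59.3·log₁₀[(Kₒ + α·Naₒ)/(Kᵢ + α·Naᵢ)].
10^(Vm/59.3) = 10^(52.0/59.3) = 7.5318
So 7.5318·(Kᵢ + α·Naᵢ) = Kₒ + α·Naₒ → α = (7.5318·97.1 − 3.85) / (126.0 − 7.5318·11.9)
α = (731.3 − 3.85) / (126.0 − 89.63) = 727.5/36.37 = 20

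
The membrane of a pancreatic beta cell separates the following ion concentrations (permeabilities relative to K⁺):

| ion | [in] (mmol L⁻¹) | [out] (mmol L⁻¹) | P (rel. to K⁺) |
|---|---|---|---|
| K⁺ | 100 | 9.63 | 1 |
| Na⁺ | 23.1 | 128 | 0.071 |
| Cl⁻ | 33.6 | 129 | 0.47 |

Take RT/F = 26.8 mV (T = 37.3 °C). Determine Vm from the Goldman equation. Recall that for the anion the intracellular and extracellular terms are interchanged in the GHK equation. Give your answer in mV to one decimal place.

-41.5 mV

Vm = 26.8 · ln[(Σ P·[cation]ₒ + Σ P·[anion]ᵢ) / (Σ P·[cation]ᵢ + Σ P·[anion]ₒ)]
Numerator = 1×9.63 + 0.071×128 + 0.47×33.6 = 34.51
Denominator = 1×100 + 0.071×23.1 + 0.47×129 = 162.3
Vm = 26.8 · ln(0.21267) = 26.8 × (-1.5480) = -41.49 mV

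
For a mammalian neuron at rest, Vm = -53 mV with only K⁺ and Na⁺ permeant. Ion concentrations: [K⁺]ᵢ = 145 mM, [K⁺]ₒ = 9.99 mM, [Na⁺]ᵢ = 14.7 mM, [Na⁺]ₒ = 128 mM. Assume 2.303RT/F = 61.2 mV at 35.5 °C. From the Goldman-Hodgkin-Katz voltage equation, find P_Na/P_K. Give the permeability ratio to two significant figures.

Let α = P_Na/P_K. GHK: Vm = 61.2·log₁₀[(Kₒ + α·Naₒ)/(Kᵢ + α·Naᵢ)].
10^(Vm/61.2) = 10^(-53.0/61.2) = 0.13614
So 0.13614·(Kᵢ + α·Naᵢ) = Kₒ + α·Naₒ → α = (0.13614·145.0 − 9.99) / (128.0 − 0.13614·14.7)
α = (19.74 − 9.99) / (128.0 − 2.001) = 9.75/126 = 0.07738

0.077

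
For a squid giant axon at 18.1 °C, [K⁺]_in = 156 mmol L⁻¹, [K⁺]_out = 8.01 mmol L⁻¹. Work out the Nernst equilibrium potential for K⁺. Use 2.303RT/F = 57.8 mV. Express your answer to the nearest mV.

-75 mV

E = (57.8/z) · log₁₀([K⁺]_out/[K⁺]_in) with z = +1.
= (57.8/1) · log₁₀(8.01/156) = 57.80 · log₁₀(0.05135)
= 57.80 · (-1.2895) = -74.53 mV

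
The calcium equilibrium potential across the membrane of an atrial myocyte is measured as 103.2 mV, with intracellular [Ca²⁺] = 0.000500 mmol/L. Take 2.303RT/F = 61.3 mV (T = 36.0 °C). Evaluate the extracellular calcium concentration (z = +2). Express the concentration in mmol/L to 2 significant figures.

1.2 mmol/L

Nernst: E = (61.3/2) · log₁₀([out]/[in]), so log₁₀([out]/[in]) = 103.2 × 2 / 61.3 = 3.3670.
[out]/[in] = 10^(3.3670) = 2328.
[out] = 2328 × 0.000500 = 1.164 mmol/L.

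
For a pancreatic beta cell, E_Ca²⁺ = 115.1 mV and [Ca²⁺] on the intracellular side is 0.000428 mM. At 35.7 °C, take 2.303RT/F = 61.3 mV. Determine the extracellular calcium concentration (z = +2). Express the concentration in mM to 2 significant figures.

Nernst: E = (61.3/2) · log₁₀([out]/[in]), so log₁₀([out]/[in]) = 115.1 × 2 / 61.3 = 3.7553.
[out]/[in] = 10^(3.7553) = 5692.
[out] = 5692 × 0.000428 = 2.436 mM.

2.4 mM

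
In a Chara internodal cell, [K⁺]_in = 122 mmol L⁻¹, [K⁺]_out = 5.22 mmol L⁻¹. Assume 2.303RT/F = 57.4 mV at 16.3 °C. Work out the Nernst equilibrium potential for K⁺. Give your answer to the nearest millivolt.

-79 mV

E = (57.4/z) · log₁₀([K⁺]_out/[K⁺]_in) with z = +1.
= (57.4/1) · log₁₀(5.22/122) = 57.40 · log₁₀(0.04279)
= 57.40 · (-1.3687) = -78.56 mV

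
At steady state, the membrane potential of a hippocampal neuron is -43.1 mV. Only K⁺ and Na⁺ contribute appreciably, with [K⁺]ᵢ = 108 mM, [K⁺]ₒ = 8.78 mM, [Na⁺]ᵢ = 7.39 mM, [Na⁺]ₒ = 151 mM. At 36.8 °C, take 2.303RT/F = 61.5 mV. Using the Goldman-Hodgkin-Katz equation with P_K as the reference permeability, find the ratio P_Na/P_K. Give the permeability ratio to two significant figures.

Let α = P_Na/P_K. GHK: Vm = 61.5·log₁₀[(Kₒ + α·Naₒ)/(Kᵢ + α·Naᵢ)].
10^(Vm/61.5) = 10^(-43.1/61.5) = 0.19915
So 0.19915·(Kᵢ + α·Naᵢ) = Kₒ + α·Naₒ → α = (0.19915·108.0 − 8.78) / (151.0 − 0.19915·7.39)
α = (21.51 − 8.78) / (151.0 − 1.472) = 12.73/149.5 = 0.08512

0.085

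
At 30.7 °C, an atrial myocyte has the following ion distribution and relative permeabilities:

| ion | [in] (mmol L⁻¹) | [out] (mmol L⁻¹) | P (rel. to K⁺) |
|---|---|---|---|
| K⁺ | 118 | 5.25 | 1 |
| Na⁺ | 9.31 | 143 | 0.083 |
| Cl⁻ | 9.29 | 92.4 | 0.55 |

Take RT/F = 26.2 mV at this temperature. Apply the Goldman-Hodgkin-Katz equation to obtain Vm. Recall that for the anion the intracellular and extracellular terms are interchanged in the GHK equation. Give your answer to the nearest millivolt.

-53 mV

Vm = 26.2 · ln[(Σ P·[cation]ₒ + Σ P·[anion]ᵢ) / (Σ P·[cation]ᵢ + Σ P·[anion]ₒ)]
Numerator = 1×5.25 + 0.083×143 + 0.55×9.29 = 22.23
Denominator = 1×118 + 0.083×9.31 + 0.55×92.4 = 169.6
Vm = 26.2 · ln(0.13107) = 26.2 × (-2.0320) = -53.24 mV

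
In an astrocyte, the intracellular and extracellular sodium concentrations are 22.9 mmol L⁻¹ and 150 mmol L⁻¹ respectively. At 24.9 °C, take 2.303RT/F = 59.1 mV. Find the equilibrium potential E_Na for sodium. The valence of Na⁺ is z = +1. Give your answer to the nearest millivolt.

48 mV

E = (59.1/z) · log₁₀([Na⁺]_out/[Na⁺]_in) with z = +1.
= (59.1/1) · log₁₀(150/22.9) = 59.10 · log₁₀(6.55)
= 59.10 · (0.8163) = 48.24 mV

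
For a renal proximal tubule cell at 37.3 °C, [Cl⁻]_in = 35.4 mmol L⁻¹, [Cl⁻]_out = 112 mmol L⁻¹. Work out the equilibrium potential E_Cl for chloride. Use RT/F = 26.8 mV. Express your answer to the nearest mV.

E = (26.8/z) · ln([Cl⁻]_out/[Cl⁻]_in) with z = -1.
For an anion, dividing by z = -1 reverses the sign.
= (26.8/-1) · ln(112/35.4) = -26.80 · ln(3.164)
= -26.80 · (1.1518) = -30.87 mV

-31 mV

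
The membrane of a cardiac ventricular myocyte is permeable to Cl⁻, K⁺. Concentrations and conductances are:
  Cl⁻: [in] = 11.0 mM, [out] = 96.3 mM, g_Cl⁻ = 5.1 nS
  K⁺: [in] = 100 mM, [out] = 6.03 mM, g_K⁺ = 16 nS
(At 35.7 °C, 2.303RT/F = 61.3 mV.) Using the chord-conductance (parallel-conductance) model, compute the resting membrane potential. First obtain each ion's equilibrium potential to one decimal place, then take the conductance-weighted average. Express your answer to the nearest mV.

E_Cl⁻ = (61.3/-1)·log₁₀(96.3/11.0) = -57.8 mV
E_K⁺ = (61.3/1)·log₁₀(6.03/100) = -74.8 mV
Vm = (Σ gᵢEᵢ)/(Σ gᵢ) = (5.1·-57.8 + 16·-74.8) / (5.1 + 16)
= -1491.58 / 21.1 = -70.69 mV

-71 mV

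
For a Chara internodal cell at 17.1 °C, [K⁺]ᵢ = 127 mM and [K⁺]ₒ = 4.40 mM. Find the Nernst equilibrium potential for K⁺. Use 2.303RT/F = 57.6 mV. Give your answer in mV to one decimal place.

E = (57.6/z) · log₁₀([K⁺]_out/[K⁺]_in) with z = +1.
= (57.6/1) · log₁₀(4.40/127) = 57.60 · log₁₀(0.03465)
= 57.60 · (-1.4604) = -84.12 mV

-84.1 mV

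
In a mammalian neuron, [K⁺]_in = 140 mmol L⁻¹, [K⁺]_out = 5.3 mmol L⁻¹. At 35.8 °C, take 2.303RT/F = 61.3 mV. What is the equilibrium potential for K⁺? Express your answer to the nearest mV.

-87 mV

E = (61.3/z) · log₁₀([K⁺]_out/[K⁺]_in) with z = +1.
= (61.3/1) · log₁₀(5.3/140) = 61.30 · log₁₀(0.03786)
= 61.30 · (-1.4219) = -87.16 mV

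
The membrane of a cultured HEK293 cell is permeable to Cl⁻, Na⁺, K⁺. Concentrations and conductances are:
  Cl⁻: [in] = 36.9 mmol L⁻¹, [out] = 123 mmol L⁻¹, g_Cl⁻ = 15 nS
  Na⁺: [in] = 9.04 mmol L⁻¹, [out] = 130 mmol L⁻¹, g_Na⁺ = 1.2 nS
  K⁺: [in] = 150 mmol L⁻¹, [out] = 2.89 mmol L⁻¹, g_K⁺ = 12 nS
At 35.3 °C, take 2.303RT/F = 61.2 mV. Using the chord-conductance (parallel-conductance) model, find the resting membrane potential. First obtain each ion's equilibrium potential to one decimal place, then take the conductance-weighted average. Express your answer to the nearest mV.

-59 mV

E_Cl⁻ = (61.2/-1)·log₁₀(123/36.9) = -32.0 mV
E_Na⁺ = (61.2/1)·log₁₀(130/9.04) = 70.9 mV
E_K⁺ = (61.2/1)·log₁₀(2.89/150) = -105.0 mV
Vm = (Σ gᵢEᵢ)/(Σ gᵢ) = (15·-32.0 + 1.2·70.9 + 12·-105.0) / (15 + 1.2 + 12)
= -1654.92 / 28.2 = -58.69 mV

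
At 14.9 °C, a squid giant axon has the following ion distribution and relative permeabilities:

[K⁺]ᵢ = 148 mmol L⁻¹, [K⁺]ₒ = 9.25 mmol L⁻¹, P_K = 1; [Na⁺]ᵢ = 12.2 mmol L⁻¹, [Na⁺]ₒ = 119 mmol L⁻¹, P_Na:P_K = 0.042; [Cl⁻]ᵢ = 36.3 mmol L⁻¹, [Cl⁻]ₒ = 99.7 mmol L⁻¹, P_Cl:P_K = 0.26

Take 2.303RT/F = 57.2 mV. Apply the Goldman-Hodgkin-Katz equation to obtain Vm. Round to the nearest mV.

-50 mV

Vm = 57.2 · log₁₀[(Σ P·[cation]ₒ + Σ P·[anion]ᵢ) / (Σ P·[cation]ᵢ + Σ P·[anion]ₒ)]
Numerator = 1×9.25 + 0.042×119 + 0.26×36.3 = 23.69
Denominator = 1×148 + 0.042×12.2 + 0.26×99.7 = 174.4
Vm = 57.2 · log₁₀(0.13579) = 57.2 × (-0.8671) = -49.60 mV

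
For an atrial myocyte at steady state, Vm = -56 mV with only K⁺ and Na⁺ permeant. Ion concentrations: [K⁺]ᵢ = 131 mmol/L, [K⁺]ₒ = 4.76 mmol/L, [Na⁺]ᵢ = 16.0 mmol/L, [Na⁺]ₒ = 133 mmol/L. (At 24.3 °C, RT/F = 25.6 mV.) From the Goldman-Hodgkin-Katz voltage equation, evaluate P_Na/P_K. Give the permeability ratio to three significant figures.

0.0757

Let α = P_Na/P_K. GHK: Vm = 25.6·ln[(Kₒ + α·Naₒ)/(Kᵢ + α·Naᵢ)].
e^(Vm/25.6) = e^(-56.0/25.6) = 0.1122
So 0.1122·(Kᵢ + α·Naᵢ) = Kₒ + α·Naₒ → α = (0.1122·131.0 − 4.76) / (133.0 − 0.1122·16.0)
α = (14.7 − 4.76) / (133.0 − 1.795) = 9.938/131.2 = 0.07574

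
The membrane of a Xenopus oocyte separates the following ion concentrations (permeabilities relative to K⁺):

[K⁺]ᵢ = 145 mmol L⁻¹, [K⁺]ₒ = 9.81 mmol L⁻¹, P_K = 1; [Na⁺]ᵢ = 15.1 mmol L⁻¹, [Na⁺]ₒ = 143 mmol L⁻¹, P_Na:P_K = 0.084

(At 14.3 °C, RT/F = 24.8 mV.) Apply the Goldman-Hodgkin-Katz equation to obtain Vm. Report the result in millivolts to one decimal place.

-47.2 mV

Vm = 24.8 · ln[(Σ P·[cation]ₒ + Σ P·[anion]ᵢ) / (Σ P·[cation]ᵢ + Σ P·[anion]ₒ)]
Numerator = 1×9.81 + 0.084×143 = 21.82
Denominator = 1×145 + 0.084×15.1 = 146.3
Vm = 24.8 · ln(0.14919) = 24.8 × (-1.9025) = -47.18 mV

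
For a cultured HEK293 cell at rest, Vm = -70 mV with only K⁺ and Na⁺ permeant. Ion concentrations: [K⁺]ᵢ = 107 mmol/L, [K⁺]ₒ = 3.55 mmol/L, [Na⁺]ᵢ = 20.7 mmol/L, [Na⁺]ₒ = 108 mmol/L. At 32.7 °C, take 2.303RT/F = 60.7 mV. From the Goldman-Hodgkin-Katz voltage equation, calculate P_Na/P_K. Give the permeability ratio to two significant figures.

Let α = P_Na/P_K. GHK: Vm = 60.7·log₁₀[(Kₒ + α·Naₒ)/(Kᵢ + α·Naᵢ)].
10^(Vm/60.7) = 10^(-70.0/60.7) = 0.070273
So 0.070273·(Kᵢ + α·Naᵢ) = Kₒ + α·Naₒ → α = (0.070273·107.0 − 3.55) / (108.0 − 0.070273·20.7)
α = (7.519 − 3.55) / (108.0 − 1.455) = 3.969/106.5 = 0.03725

0.037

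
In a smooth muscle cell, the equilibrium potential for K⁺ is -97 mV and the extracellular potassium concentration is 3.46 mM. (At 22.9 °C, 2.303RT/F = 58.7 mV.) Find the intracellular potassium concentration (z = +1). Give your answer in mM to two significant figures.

Nernst: E = (58.7/1) · log₁₀([out]/[in]), so log₁₀([out]/[in]) = -97.0 × 1 / 58.7 = -1.6525.
[out]/[in] = 10^(-1.6525) = 0.02226.
[in] = 3.46 / 0.02226 = 155.4 mM.

160 mM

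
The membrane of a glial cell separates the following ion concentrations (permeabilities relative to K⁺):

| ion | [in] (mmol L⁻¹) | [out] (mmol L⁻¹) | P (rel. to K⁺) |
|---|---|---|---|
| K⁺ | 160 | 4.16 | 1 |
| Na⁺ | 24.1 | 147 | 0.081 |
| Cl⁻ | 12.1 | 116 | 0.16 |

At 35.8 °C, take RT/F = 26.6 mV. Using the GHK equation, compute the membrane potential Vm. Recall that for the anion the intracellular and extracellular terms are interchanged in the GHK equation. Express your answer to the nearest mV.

-61 mV

Vm = 26.6 · ln[(Σ P·[cation]ₒ + Σ P·[anion]ᵢ) / (Σ P·[cation]ᵢ + Σ P·[anion]ₒ)]
Numerator = 1×4.16 + 0.081×147 + 0.16×12.1 = 18
Denominator = 1×160 + 0.081×24.1 + 0.16×116 = 180.5
Vm = 26.6 · ln(0.099733) = 26.6 × (-2.3053) = -61.32 mV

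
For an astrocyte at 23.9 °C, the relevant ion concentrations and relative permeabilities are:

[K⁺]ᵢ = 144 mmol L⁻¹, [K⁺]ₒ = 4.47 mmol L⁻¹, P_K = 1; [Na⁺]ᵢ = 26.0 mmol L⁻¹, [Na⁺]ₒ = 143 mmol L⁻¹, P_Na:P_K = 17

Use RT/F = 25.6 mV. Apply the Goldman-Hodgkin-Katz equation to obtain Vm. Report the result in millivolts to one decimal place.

Vm = 25.6 · ln[(Σ P·[cation]ₒ + Σ P·[anion]ᵢ) / (Σ P·[cation]ᵢ + Σ P·[anion]ₒ)]
Numerator = 1×4.47 + 17×143 = 2435
Denominator = 1×144 + 17×26.0 = 586
Vm = 25.6 · ln(4.1561) = 25.6 × (1.4246) = 36.47 mV

36.5 mV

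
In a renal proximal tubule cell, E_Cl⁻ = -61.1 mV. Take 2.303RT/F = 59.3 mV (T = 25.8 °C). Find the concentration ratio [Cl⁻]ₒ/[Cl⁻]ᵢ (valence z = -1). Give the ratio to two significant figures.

log₁₀([out]/[in]) = E·z/(59.3) = -61.1 × -1 / 59.3 = 1.0304
[out]/[in] = 10^(1.0304) = 10.72

11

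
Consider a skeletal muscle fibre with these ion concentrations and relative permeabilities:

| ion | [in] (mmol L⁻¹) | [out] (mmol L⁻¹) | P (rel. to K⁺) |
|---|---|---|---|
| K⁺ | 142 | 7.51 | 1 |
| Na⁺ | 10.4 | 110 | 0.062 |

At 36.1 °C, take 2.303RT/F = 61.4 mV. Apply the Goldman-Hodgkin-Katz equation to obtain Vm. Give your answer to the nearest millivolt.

Vm = 61.4 · log₁₀[(Σ P·[cation]ₒ + Σ P·[anion]ᵢ) / (Σ P·[cation]ᵢ + Σ P·[anion]ₒ)]
Numerator = 1×7.51 + 0.062×110 = 14.33
Denominator = 1×142 + 0.062×10.4 = 142.6
Vm = 61.4 · log₁₀(0.10046) = 61.4 × (-0.9980) = -61.28 mV

-61 mV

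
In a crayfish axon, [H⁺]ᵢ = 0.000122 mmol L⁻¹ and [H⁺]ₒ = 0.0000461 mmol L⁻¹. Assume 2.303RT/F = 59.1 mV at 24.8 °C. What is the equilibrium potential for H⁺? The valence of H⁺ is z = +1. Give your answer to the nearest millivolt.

-25 mV

E = (59.1/z) · log₁₀([H⁺]_out/[H⁺]_in) with z = +1.
= (59.1/1) · log₁₀(0.0000461/0.000122) = 59.10 · log₁₀(0.3779)
= 59.10 · (-0.4227) = -24.98 mV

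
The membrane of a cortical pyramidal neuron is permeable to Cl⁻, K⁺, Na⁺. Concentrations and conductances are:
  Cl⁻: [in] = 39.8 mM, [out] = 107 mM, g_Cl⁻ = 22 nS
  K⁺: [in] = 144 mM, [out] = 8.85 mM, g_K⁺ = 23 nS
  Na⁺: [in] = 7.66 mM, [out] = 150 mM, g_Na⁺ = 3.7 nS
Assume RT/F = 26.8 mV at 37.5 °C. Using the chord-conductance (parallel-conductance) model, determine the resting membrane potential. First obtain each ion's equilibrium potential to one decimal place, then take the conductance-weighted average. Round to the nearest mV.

E_Cl⁻ = (26.8/-1)·ln(107/39.8) = -26.5 mV
E_K⁺ = (26.8/1)·ln(8.85/144) = -74.8 mV
E_Na⁺ = (26.8/1)·ln(150/7.66) = 79.7 mV
Vm = (Σ gᵢEᵢ)/(Σ gᵢ) = (22·-26.5 + 23·-74.8 + 3.7·79.7) / (22 + 23 + 3.7)
= -2008.51 / 48.7 = -41.24 mV

-41 mV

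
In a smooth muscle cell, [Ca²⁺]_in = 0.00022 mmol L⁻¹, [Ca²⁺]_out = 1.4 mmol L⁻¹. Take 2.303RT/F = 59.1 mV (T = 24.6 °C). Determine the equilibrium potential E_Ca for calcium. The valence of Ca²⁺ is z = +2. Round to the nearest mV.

112 mV

E = (59.1/z) · log₁₀([Ca²⁺]_out/[Ca²⁺]_in) with z = +2.
= (59.1/2) · log₁₀(1.4/0.00022) = 29.55 · log₁₀(6364)
= 29.55 · (3.8037) = 112.40 mV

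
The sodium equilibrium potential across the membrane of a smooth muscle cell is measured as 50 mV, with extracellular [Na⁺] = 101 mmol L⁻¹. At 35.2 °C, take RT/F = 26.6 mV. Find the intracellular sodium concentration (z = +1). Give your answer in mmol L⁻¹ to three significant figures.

Nernst: E = (26.6/1) · ln([out]/[in]), so ln([out]/[in]) = 50.0 × 1 / 26.6 = 1.8797.
[out]/[in] = e^(1.8797) = 6.552.
[in] = 101 / 6.552 = 15.42 mmol L⁻¹.

15.4 mmol L⁻¹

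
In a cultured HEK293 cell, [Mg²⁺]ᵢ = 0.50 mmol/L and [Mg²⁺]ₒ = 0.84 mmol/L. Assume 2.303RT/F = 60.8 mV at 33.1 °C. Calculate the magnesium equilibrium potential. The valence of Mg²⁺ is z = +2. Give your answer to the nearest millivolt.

E = (60.8/z) · log₁₀([Mg²⁺]_out/[Mg²⁺]_in) with z = +2.
= (60.8/2) · log₁₀(0.84/0.50) = 30.40 · log₁₀(1.68)
= 30.40 · (0.2253) = 6.85 mV

7 mV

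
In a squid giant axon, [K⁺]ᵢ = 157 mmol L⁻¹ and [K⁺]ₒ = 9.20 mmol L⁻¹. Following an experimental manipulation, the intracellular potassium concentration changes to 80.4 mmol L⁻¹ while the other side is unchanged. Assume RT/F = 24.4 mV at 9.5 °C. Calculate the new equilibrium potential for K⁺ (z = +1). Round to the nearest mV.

After the shift: [K⁺]_out = 9.20, [K⁺]_in = 80.4 mmol L⁻¹.
E_new = (24.4/1)·ln(9.20/80.4) = 24.40 · (-2.1678) = -52.89 mV

-53 mV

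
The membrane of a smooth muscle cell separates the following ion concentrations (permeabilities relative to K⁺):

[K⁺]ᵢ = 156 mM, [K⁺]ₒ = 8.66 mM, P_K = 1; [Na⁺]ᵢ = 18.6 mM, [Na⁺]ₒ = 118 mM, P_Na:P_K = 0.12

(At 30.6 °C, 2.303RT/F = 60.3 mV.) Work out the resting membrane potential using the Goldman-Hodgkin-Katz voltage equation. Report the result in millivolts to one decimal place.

-50.7 mV

Vm = 60.3 · log₁₀[(Σ P·[cation]ₒ + Σ P·[anion]ᵢ) / (Σ P·[cation]ᵢ + Σ P·[anion]ₒ)]
Numerator = 1×8.66 + 0.12×118 = 22.82
Denominator = 1×156 + 0.12×18.6 = 158.2
Vm = 60.3 · log₁₀(0.14422) = 60.3 × (-0.8410) = -50.71 mV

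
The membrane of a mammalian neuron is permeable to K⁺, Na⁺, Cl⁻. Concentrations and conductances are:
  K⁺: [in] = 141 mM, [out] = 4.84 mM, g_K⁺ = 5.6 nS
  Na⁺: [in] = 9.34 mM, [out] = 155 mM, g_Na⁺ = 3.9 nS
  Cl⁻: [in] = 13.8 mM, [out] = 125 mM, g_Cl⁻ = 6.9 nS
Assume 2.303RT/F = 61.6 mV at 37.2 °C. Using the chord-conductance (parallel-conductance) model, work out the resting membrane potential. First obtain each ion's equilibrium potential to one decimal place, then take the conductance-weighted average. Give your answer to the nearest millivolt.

E_K⁺ = (61.6/1)·log₁₀(4.84/141) = -90.2 mV
E_Na⁺ = (61.6/1)·log₁₀(155/9.34) = 75.2 mV
E_Cl⁻ = (61.6/-1)·log₁₀(125/13.8) = -59.0 mV
Vm = (Σ gᵢEᵢ)/(Σ gᵢ) = (5.6·-90.2 + 3.9·75.2 + 6.9·-59.0) / (5.6 + 3.9 + 6.9)
= -618.94 / 16.4 = -37.74 mV

-38 mV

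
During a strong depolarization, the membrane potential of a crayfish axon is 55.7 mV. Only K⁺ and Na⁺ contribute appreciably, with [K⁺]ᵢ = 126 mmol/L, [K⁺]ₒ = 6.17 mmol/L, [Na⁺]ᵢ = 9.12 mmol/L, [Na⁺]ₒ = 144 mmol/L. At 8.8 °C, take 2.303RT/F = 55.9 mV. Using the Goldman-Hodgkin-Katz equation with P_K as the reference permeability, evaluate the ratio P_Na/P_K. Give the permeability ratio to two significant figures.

23

Let α = P_Na/P_K. GHK: Vm = 55.9·log₁₀[(Kₒ + α·Naₒ)/(Kᵢ + α·Naᵢ)].
10^(Vm/55.9) = 10^(55.7/55.9) = 9.918
So 9.918·(Kᵢ + α·Naᵢ) = Kₒ + α·Naₒ → α = (9.918·126.0 − 6.17) / (144.0 − 9.918·9.12)
α = (1250 − 6.17) / (144.0 − 90.45) = 1243/53.55 = 23.22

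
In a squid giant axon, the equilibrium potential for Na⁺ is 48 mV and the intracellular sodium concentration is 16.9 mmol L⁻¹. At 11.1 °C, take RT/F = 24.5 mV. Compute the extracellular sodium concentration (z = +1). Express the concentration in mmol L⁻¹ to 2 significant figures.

Nernst: E = (24.5/1) · ln([out]/[in]), so ln([out]/[in]) = 48.0 × 1 / 24.5 = 1.9592.
[out]/[in] = e^(1.9592) = 7.094.
[out] = 7.094 × 16.9 = 119.9 mmol L⁻¹.

120 mmol L⁻¹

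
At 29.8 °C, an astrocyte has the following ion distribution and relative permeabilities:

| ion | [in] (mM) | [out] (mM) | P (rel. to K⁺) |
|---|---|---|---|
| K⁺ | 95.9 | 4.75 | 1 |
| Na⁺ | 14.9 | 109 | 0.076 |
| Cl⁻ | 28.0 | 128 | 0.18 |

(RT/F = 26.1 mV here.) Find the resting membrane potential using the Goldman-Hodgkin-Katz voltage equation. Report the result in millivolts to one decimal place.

-49.4 mV

Vm = 26.1 · ln[(Σ P·[cation]ₒ + Σ P·[anion]ᵢ) / (Σ P·[cation]ᵢ + Σ P·[anion]ₒ)]
Numerator = 1×4.75 + 0.076×109 + 0.18×28.0 = 18.07
Denominator = 1×95.9 + 0.076×14.9 + 0.18×128 = 120.1
Vm = 26.1 · ln(0.15053) = 26.1 × (-1.8936) = -49.42 mV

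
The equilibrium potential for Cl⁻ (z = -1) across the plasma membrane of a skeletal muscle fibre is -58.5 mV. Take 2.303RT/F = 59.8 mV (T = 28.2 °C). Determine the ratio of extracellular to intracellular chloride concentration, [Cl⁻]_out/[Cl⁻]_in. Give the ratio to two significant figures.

log₁₀([out]/[in]) = E·z/(59.8) = -58.5 × -1 / 59.8 = 0.9783
[out]/[in] = 10^(0.9783) = 9.512

9.5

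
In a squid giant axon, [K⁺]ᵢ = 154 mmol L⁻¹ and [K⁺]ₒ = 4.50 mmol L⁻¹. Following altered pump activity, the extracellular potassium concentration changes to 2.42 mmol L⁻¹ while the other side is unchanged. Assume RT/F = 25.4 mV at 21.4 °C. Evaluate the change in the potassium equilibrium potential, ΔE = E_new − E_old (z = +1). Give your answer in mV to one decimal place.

-15.8 mV

E_old = (25.4/1)·ln(4.50/154) = -89.74 mV
E_new = (25.4/1)·ln(2.42/154) = -105.49 mV
ΔE = -105.49 − (-89.74) = -15.76 mV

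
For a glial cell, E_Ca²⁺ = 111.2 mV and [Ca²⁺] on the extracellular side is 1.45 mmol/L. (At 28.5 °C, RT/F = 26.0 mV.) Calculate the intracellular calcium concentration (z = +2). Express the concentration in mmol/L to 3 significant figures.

Nernst: E = (26.0/2) · ln([out]/[in]), so ln([out]/[in]) = 111.2 × 2 / 26.0 = 8.5538.
[out]/[in] = e^(8.5538) = 5187.
[in] = 1.45 / 5187 = 0.0002796 mmol/L.

0.000280 mmol/L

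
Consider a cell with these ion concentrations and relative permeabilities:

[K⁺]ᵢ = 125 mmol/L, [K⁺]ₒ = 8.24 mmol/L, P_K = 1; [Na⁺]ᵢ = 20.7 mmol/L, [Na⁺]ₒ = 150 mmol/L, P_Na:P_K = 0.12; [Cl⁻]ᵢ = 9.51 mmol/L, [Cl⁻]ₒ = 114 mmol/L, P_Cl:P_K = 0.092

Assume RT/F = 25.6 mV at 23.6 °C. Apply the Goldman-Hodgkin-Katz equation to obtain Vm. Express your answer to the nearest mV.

Vm = 25.6 · ln[(Σ P·[cation]ₒ + Σ P·[anion]ᵢ) / (Σ P·[cation]ᵢ + Σ P·[anion]ₒ)]
Numerator = 1×8.24 + 0.12×150 + 0.092×9.51 = 27.11
Denominator = 1×125 + 0.12×20.7 + 0.092×114 = 138
Vm = 25.6 · ln(0.19652) = 25.6 × (-1.6270) = -41.65 mV

-42 mV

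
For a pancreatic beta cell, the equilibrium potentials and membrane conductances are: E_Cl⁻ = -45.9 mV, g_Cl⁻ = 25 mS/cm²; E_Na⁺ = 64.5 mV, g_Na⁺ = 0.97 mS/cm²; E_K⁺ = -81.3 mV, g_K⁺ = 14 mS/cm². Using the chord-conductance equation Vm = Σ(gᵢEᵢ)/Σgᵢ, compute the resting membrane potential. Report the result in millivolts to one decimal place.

Σ gᵢEᵢ = 25·(-45.9) + 0.97·(64.5) + 14·(-81.3) = -2223.14
Σ gᵢ = 25 + 0.97 + 14 = 39.97
Vm = -2223.14 / 39.97 = -55.62 mV

-55.6 mV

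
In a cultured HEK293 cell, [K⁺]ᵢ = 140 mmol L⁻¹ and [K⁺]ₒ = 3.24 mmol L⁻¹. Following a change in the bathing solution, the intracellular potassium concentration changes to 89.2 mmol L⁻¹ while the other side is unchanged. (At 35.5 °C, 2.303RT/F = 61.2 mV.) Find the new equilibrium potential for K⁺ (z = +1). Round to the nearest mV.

After the shift: [K⁺]_out = 3.24, [K⁺]_in = 89.2 mmol L⁻¹.
E_new = (61.2/1)·log₁₀(3.24/89.2) = 61.20 · (-1.4398) = -88.12 mV

-88 mV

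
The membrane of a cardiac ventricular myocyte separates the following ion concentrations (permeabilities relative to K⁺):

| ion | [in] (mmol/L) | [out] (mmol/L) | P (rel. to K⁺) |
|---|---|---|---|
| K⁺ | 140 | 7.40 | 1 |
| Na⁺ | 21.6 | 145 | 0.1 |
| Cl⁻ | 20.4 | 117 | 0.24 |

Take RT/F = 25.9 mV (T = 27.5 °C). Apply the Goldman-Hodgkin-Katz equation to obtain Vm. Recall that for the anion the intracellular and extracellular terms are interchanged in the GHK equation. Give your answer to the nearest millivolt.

Vm = 25.9 · ln[(Σ P·[cation]ₒ + Σ P·[anion]ᵢ) / (Σ P·[cation]ᵢ + Σ P·[anion]ₒ)]
Numerator = 1×7.40 + 0.1×145 + 0.24×20.4 = 26.8
Denominator = 1×140 + 0.1×21.6 + 0.24×117 = 170.2
Vm = 25.9 · ln(0.1574) = 25.9 × (-1.8490) = -47.89 mV

-48 mV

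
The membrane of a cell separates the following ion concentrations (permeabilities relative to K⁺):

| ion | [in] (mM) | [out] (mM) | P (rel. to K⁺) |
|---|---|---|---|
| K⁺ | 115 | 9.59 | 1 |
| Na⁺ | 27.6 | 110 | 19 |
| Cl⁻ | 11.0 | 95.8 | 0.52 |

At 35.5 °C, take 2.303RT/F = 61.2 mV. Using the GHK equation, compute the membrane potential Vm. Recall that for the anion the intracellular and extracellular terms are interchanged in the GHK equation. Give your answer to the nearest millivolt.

Vm = 61.2 · log₁₀[(Σ P·[cation]ₒ + Σ P·[anion]ᵢ) / (Σ P·[cation]ᵢ + Σ P·[anion]ₒ)]
Numerator = 1×9.59 + 19×110 + 0.52×11.0 = 2105
Denominator = 1×115 + 19×27.6 + 0.52×95.8 = 689.2
Vm = 61.2 · log₁₀(3.0546) = 61.2 × (0.4850) = 29.68 mV

30 mV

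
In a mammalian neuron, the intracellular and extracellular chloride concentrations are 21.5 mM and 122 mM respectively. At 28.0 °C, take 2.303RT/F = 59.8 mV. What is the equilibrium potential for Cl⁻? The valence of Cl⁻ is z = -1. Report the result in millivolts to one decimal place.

-45.1 mV

E = (59.8/z) · log₁₀([Cl⁻]_out/[Cl⁻]_in) with z = -1.
For an anion, dividing by z = -1 reverses the sign.
= (59.8/-1) · log₁₀(122/21.5) = -59.80 · log₁₀(5.674)
= -59.80 · (0.7539) = -45.08 mV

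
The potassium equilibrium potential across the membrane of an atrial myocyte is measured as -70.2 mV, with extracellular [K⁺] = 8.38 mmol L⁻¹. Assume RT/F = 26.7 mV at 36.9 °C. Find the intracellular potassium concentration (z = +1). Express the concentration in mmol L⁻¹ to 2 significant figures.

120 mmol L⁻¹

Nernst: E = (26.7/1) · ln([out]/[in]), so ln([out]/[in]) = -70.2 × 1 / 26.7 = -2.6292.
[out]/[in] = e^(-2.6292) = 0.07214.
[in] = 8.38 / 0.07214 = 116.2 mmol L⁻¹.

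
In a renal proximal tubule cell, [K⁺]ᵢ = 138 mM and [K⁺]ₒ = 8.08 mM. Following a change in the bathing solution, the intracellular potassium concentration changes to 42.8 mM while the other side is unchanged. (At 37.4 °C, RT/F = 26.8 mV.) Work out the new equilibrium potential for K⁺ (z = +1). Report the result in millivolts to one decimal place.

-44.7 mV

After the shift: [K⁺]_out = 8.08, [K⁺]_in = 42.8 mM.
E_new = (26.8/1)·ln(8.08/42.8) = 26.80 · (-1.6671) = -44.68 mV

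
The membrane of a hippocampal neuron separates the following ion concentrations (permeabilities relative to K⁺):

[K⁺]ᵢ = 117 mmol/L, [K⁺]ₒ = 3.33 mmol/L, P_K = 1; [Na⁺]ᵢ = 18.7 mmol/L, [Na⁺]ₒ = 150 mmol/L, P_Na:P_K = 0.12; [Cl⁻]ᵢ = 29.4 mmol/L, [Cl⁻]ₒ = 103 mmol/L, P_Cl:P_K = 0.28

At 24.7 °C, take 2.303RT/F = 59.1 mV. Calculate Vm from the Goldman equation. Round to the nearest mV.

-41 mV

Vm = 59.1 · log₁₀[(Σ P·[cation]ₒ + Σ P·[anion]ᵢ) / (Σ P·[cation]ᵢ + Σ P·[anion]ₒ)]
Numerator = 1×3.33 + 0.12×150 + 0.28×29.4 = 29.56
Denominator = 1×117 + 0.12×18.7 + 0.28×103 = 148.1
Vm = 59.1 · log₁₀(0.19963) = 59.1 × (-0.6998) = -41.36 mV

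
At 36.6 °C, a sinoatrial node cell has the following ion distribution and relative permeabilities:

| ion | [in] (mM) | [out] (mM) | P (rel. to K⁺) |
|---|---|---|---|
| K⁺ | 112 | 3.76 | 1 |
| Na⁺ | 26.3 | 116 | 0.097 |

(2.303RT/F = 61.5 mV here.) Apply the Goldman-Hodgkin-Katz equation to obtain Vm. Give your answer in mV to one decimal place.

-54.3 mV

Vm = 61.5 · log₁₀[(Σ P·[cation]ₒ + Σ P·[anion]ᵢ) / (Σ P·[cation]ᵢ + Σ P·[anion]ₒ)]
Numerator = 1×3.76 + 0.097×116 = 15.01
Denominator = 1×112 + 0.097×26.3 = 114.6
Vm = 61.5 · log₁₀(0.13105) = 61.5 × (-0.8826) = -54.28 mV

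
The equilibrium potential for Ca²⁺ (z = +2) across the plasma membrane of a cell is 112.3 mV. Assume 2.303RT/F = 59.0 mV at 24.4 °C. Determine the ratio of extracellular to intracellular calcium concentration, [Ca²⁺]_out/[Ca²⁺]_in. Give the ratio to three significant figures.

6410

log₁₀([out]/[in]) = E·z/(59.0) = 112.3 × 2 / 59.0 = 3.8068
[out]/[in] = 10^(3.8068) = 6409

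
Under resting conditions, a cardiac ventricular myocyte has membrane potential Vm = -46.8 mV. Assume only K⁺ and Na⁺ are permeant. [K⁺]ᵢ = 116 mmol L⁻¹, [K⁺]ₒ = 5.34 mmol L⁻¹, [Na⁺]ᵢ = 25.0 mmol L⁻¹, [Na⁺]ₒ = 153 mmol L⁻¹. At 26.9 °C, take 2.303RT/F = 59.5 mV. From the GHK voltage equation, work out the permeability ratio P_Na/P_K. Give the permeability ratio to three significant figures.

0.0915

Let α = P_Na/P_K. GHK: Vm = 59.5·log₁₀[(Kₒ + α·Naₒ)/(Kᵢ + α·Naᵢ)].
10^(Vm/59.5) = 10^(-46.8/59.5) = 0.16347
So 0.16347·(Kᵢ + α·Naᵢ) = Kₒ + α·Naₒ → α = (0.16347·116.0 − 5.34) / (153.0 − 0.16347·25.0)
α = (18.96 − 5.34) / (153.0 − 4.087) = 13.62/148.9 = 0.09148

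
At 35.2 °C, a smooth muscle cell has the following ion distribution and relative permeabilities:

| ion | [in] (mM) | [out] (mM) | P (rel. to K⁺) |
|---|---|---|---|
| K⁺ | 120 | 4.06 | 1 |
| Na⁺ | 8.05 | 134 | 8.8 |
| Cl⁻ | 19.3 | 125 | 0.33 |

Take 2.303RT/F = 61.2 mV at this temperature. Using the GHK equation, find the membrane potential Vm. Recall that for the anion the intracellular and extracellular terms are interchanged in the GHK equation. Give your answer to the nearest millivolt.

43 mV

Vm = 61.2 · log₁₀[(Σ P·[cation]ₒ + Σ P·[anion]ᵢ) / (Σ P·[cation]ᵢ + Σ P·[anion]ₒ)]
Numerator = 1×4.06 + 8.8×134 + 0.33×19.3 = 1190
Denominator = 1×120 + 8.8×8.05 + 0.33×125 = 232.1
Vm = 61.2 · log₁₀(5.1257) = 61.2 × (0.7098) = 43.44 mV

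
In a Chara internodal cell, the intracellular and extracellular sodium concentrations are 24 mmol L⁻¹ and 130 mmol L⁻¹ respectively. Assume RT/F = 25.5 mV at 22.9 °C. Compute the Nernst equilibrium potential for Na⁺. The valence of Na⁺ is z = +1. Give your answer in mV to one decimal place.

E = (25.5/z) · ln([Na⁺]_out/[Na⁺]_in) with z = +1.
= (25.5/1) · ln(130/24) = 25.50 · ln(5.417)
= 25.50 · (1.6895) = 43.08 mV

43.1 mV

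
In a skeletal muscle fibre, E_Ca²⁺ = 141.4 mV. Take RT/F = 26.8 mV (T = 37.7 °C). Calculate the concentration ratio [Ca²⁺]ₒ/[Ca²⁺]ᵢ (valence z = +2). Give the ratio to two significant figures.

ln([out]/[in]) = E·z/(26.8) = 141.4 × 2 / 26.8 = 10.5522
[out]/[in] = e^(10.5522) = 3.826e+04

38000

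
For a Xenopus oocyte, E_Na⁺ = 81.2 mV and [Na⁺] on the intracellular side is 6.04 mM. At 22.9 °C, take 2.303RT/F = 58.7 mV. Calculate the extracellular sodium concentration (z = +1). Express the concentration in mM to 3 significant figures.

146 mM

Nernst: E = (58.7/1) · log₁₀([out]/[in]), so log₁₀([out]/[in]) = 81.2 × 1 / 58.7 = 1.3833.
[out]/[in] = 10^(1.3833) = 24.17.
[out] = 24.17 × 6.04 = 146 mM.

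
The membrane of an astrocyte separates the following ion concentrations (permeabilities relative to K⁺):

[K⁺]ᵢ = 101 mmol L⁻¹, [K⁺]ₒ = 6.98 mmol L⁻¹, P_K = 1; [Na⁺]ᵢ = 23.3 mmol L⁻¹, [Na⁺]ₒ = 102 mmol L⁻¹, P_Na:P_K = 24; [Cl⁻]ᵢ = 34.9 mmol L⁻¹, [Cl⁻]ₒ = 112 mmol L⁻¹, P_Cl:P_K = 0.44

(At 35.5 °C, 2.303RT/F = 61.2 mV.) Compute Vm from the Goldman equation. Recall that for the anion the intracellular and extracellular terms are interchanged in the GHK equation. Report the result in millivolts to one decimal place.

Vm = 61.2 · log₁₀[(Σ P·[cation]ₒ + Σ P·[anion]ᵢ) / (Σ P·[cation]ᵢ + Σ P·[anion]ₒ)]
Numerator = 1×6.98 + 24×102 + 0.44×34.9 = 2470
Denominator = 1×101 + 24×23.3 + 0.44×112 = 709.5
Vm = 61.2 · log₁₀(3.4819) = 61.2 × (0.5418) = 33.16 mV

33.2 mV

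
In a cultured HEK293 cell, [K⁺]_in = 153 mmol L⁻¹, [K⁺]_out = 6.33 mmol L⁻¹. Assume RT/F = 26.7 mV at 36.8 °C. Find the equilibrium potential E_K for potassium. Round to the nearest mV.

-85 mV

E = (26.7/z) · ln([K⁺]_out/[K⁺]_in) with z = +1.
= (26.7/1) · ln(6.33/153) = 26.70 · ln(0.04137)
= 26.70 · (-3.1851) = -85.04 mV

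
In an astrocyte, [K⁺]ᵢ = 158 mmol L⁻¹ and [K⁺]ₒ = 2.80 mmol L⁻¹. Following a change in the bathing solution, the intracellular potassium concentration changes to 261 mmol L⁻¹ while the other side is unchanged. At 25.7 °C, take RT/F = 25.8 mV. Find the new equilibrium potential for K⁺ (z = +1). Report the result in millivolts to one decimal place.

-117.0 mV

After the shift: [K⁺]_out = 2.80, [K⁺]_in = 261 mmol L⁻¹.
E_new = (25.8/1)·ln(2.80/261) = 25.80 · (-4.5349) = -117.00 mV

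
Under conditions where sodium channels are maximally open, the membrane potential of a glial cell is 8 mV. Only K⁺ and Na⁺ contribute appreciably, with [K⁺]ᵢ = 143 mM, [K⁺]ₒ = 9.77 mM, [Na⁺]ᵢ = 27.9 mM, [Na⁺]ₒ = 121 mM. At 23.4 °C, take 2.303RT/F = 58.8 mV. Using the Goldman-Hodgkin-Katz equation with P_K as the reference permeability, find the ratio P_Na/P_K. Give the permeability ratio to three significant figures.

Let α = P_Na/P_K. GHK: Vm = 58.8·log₁₀[(Kₒ + α·Naₒ)/(Kᵢ + α·Naᵢ)].
10^(Vm/58.8) = 10^(8.0/58.8) = 1.3679
So 1.3679·(Kᵢ + α·Naᵢ) = Kₒ + α·Naₒ → α = (1.3679·143.0 − 9.77) / (121.0 − 1.3679·27.9)
α = (195.6 − 9.77) / (121.0 − 38.16) = 185.8/82.84 = 2.243

2.24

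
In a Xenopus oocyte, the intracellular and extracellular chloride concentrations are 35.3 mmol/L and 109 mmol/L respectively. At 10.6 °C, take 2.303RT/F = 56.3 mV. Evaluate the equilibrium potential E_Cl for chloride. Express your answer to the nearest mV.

-28 mV

E = (56.3/z) · log₁₀([Cl⁻]_out/[Cl⁻]_in) with z = -1.
For an anion, dividing by z = -1 reverses the sign.
= (56.3/-1) · log₁₀(109/35.3) = -56.30 · log₁₀(3.088)
= -56.30 · (0.4897) = -27.57 mV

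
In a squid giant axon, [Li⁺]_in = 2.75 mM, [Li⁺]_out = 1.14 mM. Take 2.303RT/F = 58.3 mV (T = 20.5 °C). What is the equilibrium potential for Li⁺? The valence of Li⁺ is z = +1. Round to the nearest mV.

E = (58.3/z) · log₁₀([Li⁺]_out/[Li⁺]_in) with z = +1.
= (58.3/1) · log₁₀(1.14/2.75) = 58.30 · log₁₀(0.4145)
= 58.30 · (-0.3824) = -22.30 mV

-22 mV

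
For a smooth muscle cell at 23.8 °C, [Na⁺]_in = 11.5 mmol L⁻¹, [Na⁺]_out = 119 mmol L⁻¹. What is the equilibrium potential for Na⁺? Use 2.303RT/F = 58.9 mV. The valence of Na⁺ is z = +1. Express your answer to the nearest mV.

E = (58.9/z) · log₁₀([Na⁺]_out/[Na⁺]_in) with z = +1.
= (58.9/1) · log₁₀(119/11.5) = 58.90 · log₁₀(10.35)
= 58.90 · (1.0148) = 59.77 mV

60 mV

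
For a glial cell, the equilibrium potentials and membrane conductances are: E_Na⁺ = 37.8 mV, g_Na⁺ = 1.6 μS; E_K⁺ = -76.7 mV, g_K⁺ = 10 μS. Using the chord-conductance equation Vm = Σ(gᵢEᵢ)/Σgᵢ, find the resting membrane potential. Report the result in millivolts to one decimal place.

-60.9 mV

Σ gᵢEᵢ = 1.6·(37.8) + 10·(-76.7) = -706.52
Σ gᵢ = 1.6 + 10 = 11.6
Vm = -706.52 / 11.6 = -60.91 mV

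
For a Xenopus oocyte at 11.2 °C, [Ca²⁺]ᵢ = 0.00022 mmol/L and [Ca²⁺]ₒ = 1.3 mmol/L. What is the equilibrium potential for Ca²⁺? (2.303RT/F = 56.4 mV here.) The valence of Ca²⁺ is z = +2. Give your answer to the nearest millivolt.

E = (56.4/z) · log₁₀([Ca²⁺]_out/[Ca²⁺]_in) with z = +2.
= (56.4/2) · log₁₀(1.3/0.00022) = 28.20 · log₁₀(5909)
= 28.20 · (3.7715) = 106.36 mV

106 mV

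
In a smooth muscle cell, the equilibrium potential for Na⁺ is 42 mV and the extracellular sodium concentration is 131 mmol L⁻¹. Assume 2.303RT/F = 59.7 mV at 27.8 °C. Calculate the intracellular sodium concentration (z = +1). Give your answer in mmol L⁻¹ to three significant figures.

Nernst: E = (59.7/1) · log₁₀([out]/[in]), so log₁₀([out]/[in]) = 42.0 × 1 / 59.7 = 0.7035.
[out]/[in] = 10^(0.7035) = 5.053.
[in] = 131 / 5.053 = 25.93 mmol L⁻¹.

25.9 mmol L⁻¹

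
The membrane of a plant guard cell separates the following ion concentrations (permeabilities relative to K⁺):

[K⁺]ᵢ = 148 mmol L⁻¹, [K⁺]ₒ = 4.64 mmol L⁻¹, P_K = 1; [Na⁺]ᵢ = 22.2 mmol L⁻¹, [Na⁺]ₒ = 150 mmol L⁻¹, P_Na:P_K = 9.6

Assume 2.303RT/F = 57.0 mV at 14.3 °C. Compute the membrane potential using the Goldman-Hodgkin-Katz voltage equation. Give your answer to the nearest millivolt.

34 mV

Vm = 57.0 · log₁₀[(Σ P·[cation]ₒ + Σ P·[anion]ᵢ) / (Σ P·[cation]ᵢ + Σ P·[anion]ₒ)]
Numerator = 1×4.64 + 9.6×150 = 1445
Denominator = 1×148 + 9.6×22.2 = 361.1
Vm = 57.0 · log₁₀(4.0004) = 57.0 × (0.6021) = 34.32 mV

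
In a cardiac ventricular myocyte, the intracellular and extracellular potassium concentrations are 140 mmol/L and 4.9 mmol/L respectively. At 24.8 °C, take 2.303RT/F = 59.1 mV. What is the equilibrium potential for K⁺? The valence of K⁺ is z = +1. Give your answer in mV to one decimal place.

E = (59.1/z) · log₁₀([K⁺]_out/[K⁺]_in) with z = +1.
= (59.1/1) · log₁₀(4.9/140) = 59.10 · log₁₀(0.035)
= 59.10 · (-1.4559) = -86.05 mV

-86.0 mV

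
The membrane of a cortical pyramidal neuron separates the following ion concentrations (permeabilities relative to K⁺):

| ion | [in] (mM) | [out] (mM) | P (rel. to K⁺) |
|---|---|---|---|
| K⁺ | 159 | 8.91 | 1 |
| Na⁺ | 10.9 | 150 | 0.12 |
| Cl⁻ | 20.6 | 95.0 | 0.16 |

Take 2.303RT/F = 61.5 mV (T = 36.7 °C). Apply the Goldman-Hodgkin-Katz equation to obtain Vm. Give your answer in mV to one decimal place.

Vm = 61.5 · log₁₀[(Σ P·[cation]ₒ + Σ P·[anion]ᵢ) / (Σ P·[cation]ᵢ + Σ P·[anion]ₒ)]
Numerator = 1×8.91 + 0.12×150 + 0.16×20.6 = 30.21
Denominator = 1×159 + 0.12×10.9 + 0.16×95.0 = 175.5
Vm = 61.5 · log₁₀(0.17211) = 61.5 × (-0.7642) = -47.00 mV

-47.0 mV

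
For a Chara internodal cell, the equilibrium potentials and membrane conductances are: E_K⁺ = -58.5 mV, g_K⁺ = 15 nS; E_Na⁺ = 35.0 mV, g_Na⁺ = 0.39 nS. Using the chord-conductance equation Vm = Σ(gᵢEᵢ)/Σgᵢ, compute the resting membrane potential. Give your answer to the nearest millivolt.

-56 mV

Σ gᵢEᵢ = 15·(-58.5) + 0.39·(35.0) = -863.85
Σ gᵢ = 15 + 0.39 = 15.39
Vm = -863.85 / 15.39 = -56.13 mV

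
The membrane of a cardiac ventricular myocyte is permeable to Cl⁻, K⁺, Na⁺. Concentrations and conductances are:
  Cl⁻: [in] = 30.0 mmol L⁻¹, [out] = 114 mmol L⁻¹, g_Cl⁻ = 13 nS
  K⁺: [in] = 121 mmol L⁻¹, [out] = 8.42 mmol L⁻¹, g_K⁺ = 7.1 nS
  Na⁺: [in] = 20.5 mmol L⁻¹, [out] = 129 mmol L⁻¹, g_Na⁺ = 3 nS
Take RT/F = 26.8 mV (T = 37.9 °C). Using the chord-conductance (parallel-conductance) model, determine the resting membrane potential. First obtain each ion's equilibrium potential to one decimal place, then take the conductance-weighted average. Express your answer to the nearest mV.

-36 mV

E_Cl⁻ = (26.8/-1)·ln(114/30.0) = -35.8 mV
E_K⁺ = (26.8/1)·ln(8.42/121) = -71.4 mV
E_Na⁺ = (26.8/1)·ln(129/20.5) = 49.3 mV
Vm = (Σ gᵢEᵢ)/(Σ gᵢ) = (13·-35.8 + 7.1·-71.4 + 3·49.3) / (13 + 7.1 + 3)
= -824.44 / 23.1 = -35.69 mV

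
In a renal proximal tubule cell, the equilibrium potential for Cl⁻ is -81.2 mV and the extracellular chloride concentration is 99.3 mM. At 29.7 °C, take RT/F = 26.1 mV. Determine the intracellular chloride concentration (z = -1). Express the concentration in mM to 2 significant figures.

Nernst: E = (26.1/-1) · ln([out]/[in]), so ln([out]/[in]) = -81.2 × -1 / 26.1 = 3.1111.
[out]/[in] = e^(3.1111) = 22.45.
[in] = 99.3 / 22.45 = 4.424 mM.

4.4 mM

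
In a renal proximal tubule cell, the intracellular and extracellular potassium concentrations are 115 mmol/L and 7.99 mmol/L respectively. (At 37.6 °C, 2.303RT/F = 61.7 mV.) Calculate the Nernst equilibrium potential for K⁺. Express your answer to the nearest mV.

E = (61.7/z) · log₁₀([K⁺]_out/[K⁺]_in) with z = +1.
= (61.7/1) · log₁₀(7.99/115) = 61.70 · log₁₀(0.06948)
= 61.70 · (-1.1582) = -71.46 mV

-71 mV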